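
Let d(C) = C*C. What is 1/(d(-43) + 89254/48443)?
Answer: 48443/89660361 ≈ 0.00054029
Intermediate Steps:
d(C) = C**2
1/(d(-43) + 89254/48443) = 1/((-43)**2 + 89254/48443) = 1/(1849 + 89254*(1/48443)) = 1/(1849 + 89254/48443) = 1/(89660361/48443) = 48443/89660361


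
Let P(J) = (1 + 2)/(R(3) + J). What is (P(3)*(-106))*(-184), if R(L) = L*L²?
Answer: 9752/5 ≈ 1950.4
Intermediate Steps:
R(L) = L³
P(J) = 3/(27 + J) (P(J) = (1 + 2)/(3³ + J) = 3/(27 + J))
(P(3)*(-106))*(-184) = ((3/(27 + 3))*(-106))*(-184) = ((3/30)*(-106))*(-184) = ((3*(1/30))*(-106))*(-184) = ((⅒)*(-106))*(-184) = -53/5*(-184) = 9752/5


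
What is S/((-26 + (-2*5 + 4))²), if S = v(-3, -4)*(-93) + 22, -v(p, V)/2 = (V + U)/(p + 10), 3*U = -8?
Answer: -543/3584 ≈ -0.15151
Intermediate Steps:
U = -8/3 (U = (⅓)*(-8) = -8/3 ≈ -2.6667)
v(p, V) = -2*(-8/3 + V)/(10 + p) (v(p, V) = -2*(V - 8/3)/(p + 10) = -2*(-8/3 + V)/(10 + p))
S = -1086/7 (S = (2*(8 - 3*(-4))/(3*(10 - 3)))*(-93) + 22 = ((⅔)*(8 + 12)/7)*(-93) + 22 = ((⅔)*(⅐)*20)*(-93) + 22 = (40/21)*(-93) + 22 = -1240/7 + 22 = -1086/7 ≈ -155.14)
S/((-26 + (-2*5 + 4))²) = -1086/(7*(-26 + (-2*5 + 4))²) = -1086/(7*(-26 + (-10 + 4))²) = -1086/(7*(-26 - 6)²) = -1086/(7*((-32)²)) = -1086/7/1024 = -1086/7*1/1024 = -543/3584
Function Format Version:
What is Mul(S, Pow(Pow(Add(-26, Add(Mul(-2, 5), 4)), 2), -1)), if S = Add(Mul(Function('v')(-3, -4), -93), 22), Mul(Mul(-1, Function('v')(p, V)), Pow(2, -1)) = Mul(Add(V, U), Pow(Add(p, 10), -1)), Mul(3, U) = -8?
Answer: Rational(-543, 3584) ≈ -0.15151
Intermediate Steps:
U = Rational(-8, 3) (U = Mul(Rational(1, 3), -8) = Rational(-8, 3) ≈ -2.6667)
Function('v')(p, V) = Mul(-2, Pow(Add(10, p), -1), Add(Rational(-8, 3), V)) (Function('v')(p, V) = Mul(-2, Mul(Add(V, Rational(-8, 3)), Pow(Add(p, 10), -1))) = Mul(-2, Mul(Add(Rational(-8, 3), V), Pow(Add(10, p), -1))) = Mul(-2, Mul(Pow(Add(10, p), -1), Add(Rational(-8, 3), V))) = Mul(-2, Pow(Add(10, p), -1), Add(Rational(-8, 3), V)))
S = Rational(-1086, 7) (S = Add(Mul(Mul(Rational(2, 3), Pow(Add(10, -3), -1), Add(8, Mul(-3, -4))), -93), 22) = Add(Mul(Mul(Rational(2, 3), Pow(7, -1), Add(8, 12)), -93), 22) = Add(Mul(Mul(Rational(2, 3), Rational(1, 7), 20), -93), 22) = Add(Mul(Rational(40, 21), -93), 22) = Add(Rational(-1240, 7), 22) = Rational(-1086, 7) ≈ -155.14)
Mul(S, Pow(Pow(Add(-26, Add(Mul(-2, 5), 4)), 2), -1)) = Mul(Rational(-1086, 7), Pow(Pow(Add(-26, Add(Mul(-2, 5), 4)), 2), -1)) = Mul(Rational(-1086, 7), Pow(Pow(Add(-26, Add(-10, 4)), 2), -1)) = Mul(Rational(-1086, 7), Pow(Pow(Add(-26, -6), 2), -1)) = Mul(Rational(-1086, 7), Pow(Pow(-32, 2), -1)) = Mul(Rational(-1086, 7), Pow(1024, -1)) = Mul(Rational(-1086, 7), Rational(1, 1024)) = Rational(-543, 3584)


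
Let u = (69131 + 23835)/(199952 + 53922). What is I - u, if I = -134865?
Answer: -744321956/5519 ≈ -1.3487e+5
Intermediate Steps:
u = 2021/5519 (u = 92966/253874 = 92966*(1/253874) = 2021/5519 ≈ 0.36619)
I - u = -134865 - 1*2021/5519 = -134865 - 2021/5519 = -744321956/5519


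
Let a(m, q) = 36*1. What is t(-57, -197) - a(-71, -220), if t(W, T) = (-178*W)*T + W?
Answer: -1998855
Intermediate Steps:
t(W, T) = W - 178*T*W (t(W, T) = -178*T*W + W = W - 178*T*W)
a(m, q) = 36
t(-57, -197) - a(-71, -220) = -57*(1 - 178*(-197)) - 1*36 = -57*(1 + 35066) - 36 = -57*35067 - 36 = -1998819 - 36 = -1998855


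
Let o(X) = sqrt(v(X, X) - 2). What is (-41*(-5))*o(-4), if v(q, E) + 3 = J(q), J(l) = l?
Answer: 615*I ≈ 615.0*I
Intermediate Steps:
v(q, E) = -3 + q
o(X) = sqrt(-5 + X) (o(X) = sqrt((-3 + X) - 2) = sqrt(-5 + X))
(-41*(-5))*o(-4) = (-41*(-5))*sqrt(-5 - 4) = 205*sqrt(-9) = 205*(3*I) = 615*I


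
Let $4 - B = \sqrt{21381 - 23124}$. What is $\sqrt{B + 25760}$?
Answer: $\sqrt{25764 - i \sqrt{1743}} \approx 160.51 - 0.13 i$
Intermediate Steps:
$B = 4 - i \sqrt{1743}$ ($B = 4 - \sqrt{21381 - 23124} = 4 - \sqrt{-1743} = 4 - i \sqrt{1743} \approx 4.0 - 41.749 i$)
$\sqrt{B + 25760} = \sqrt{\left(4 - i \sqrt{1743}\right) + 25760} = \sqrt{25764 - i \sqrt{1743}}$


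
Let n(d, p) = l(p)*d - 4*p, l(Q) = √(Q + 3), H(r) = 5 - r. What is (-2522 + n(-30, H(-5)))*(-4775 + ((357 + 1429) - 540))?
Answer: 9041298 + 105870*√13 ≈ 9.4230e+6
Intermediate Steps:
l(Q) = √(3 + Q)
n(d, p) = -4*p + d*√(3 + p) (n(d, p) = √(3 + p)*d - 4*p = d*√(3 + p) - 4*p = -4*p + d*√(3 + p))
(-2522 + n(-30, H(-5)))*(-4775 + ((357 + 1429) - 540)) = (-2522 + (-4*(5 - 1*(-5)) - 30*√(3 + (5 - 1*(-5)))))*(-4775 + ((357 + 1429) - 540)) = (-2522 + (-4*(5 + 5) - 30*√(3 + (5 + 5))))*(-4775 + (1786 - 540)) = (-2522 + (-4*10 - 30*√(3 + 10)))*(-4775 + 1246) = (-2522 + (-40 - 30*√13))*(-3529) = (-2562 - 30*√13)*(-3529) = 9041298 + 105870*√13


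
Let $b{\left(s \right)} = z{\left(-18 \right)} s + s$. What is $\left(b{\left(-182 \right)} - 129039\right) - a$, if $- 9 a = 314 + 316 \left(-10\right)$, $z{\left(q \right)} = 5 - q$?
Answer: $- \frac{1203509}{9} \approx -1.3372 \cdot 10^{5}$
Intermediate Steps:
$a = \frac{2846}{9}$ ($a = - \frac{314 + 316 \left(-10\right)}{9} = - \frac{314 - 3160}{9} = \left(- \frac{1}{9}\right) \left(-2846\right) = \frac{2846}{9} \approx 316.22$)
$b{\left(s \right)} = 24 s$ ($b{\left(s \right)} = \left(5 - -18\right) s + s = \left(5 + 18\right) s + s = 23 s + s = 24 s$)
$\left(b{\left(-182 \right)} - 129039\right) - a = \left(24 \left(-182\right) - 129039\right) - \frac{2846}{9} = \left(-4368 - 129039\right) - \frac{2846}{9} = -133407 - \frac{2846}{9} = - \frac{1203509}{9}$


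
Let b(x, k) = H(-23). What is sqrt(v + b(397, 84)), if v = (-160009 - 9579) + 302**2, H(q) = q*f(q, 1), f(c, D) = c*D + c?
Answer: 41*I*sqrt(46) ≈ 278.08*I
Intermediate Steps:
f(c, D) = c + D*c (f(c, D) = D*c + c = c + D*c)
H(q) = 2*q**2 (H(q) = q*(q*(1 + 1)) = q*(q*2) = q*(2*q) = 2*q**2)
b(x, k) = 1058 (b(x, k) = 2*(-23)**2 = 2*529 = 1058)
v = -78384 (v = -169588 + 91204 = -78384)
sqrt(v + b(397, 84)) = sqrt(-78384 + 1058) = sqrt(-77326) = 41*I*sqrt(46)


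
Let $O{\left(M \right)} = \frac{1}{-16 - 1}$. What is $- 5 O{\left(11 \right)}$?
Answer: $\frac{5}{17} \approx 0.29412$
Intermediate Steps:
$O{\left(M \right)} = - \frac{1}{17}$ ($O{\left(M \right)} = \frac{1}{-17} = - \frac{1}{17}$)
$- 5 O{\left(11 \right)} = \left(-5\right) \left(- \frac{1}{17}\right) = \frac{5}{17}$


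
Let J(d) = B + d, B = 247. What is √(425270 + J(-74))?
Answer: √425443 ≈ 652.26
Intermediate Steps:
J(d) = 247 + d
√(425270 + J(-74)) = √(425270 + (247 - 74)) = √(425270 + 173) = √425443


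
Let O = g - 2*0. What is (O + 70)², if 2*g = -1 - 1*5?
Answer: 4489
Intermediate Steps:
g = -3 (g = (-1 - 1*5)/2 = (-1 - 5)/2 = (½)*(-6) = -3)
O = -3 (O = -3 - 2*0 = -3 + 0 = -3)
(O + 70)² = (-3 + 70)² = 67² = 4489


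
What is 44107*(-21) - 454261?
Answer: -1380508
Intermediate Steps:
44107*(-21) - 454261 = -926247 - 454261 = -1380508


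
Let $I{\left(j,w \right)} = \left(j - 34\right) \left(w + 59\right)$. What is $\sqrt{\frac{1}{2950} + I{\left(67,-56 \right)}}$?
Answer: $\frac{\sqrt{34462018}}{590} \approx 9.9499$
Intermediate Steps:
$I{\left(j,w \right)} = \left(-34 + j\right) \left(59 + w\right)$
$\sqrt{\frac{1}{2950} + I{\left(67,-56 \right)}} = \sqrt{\frac{1}{2950} + \left(-2006 - -1904 + 59 \cdot 67 + 67 \left(-56\right)\right)} = \sqrt{\frac{1}{2950} + \left(-2006 + 1904 + 3953 - 3752\right)} = \sqrt{\frac{1}{2950} + 99} = \sqrt{\frac{292051}{2950}} = \frac{\sqrt{34462018}}{590}$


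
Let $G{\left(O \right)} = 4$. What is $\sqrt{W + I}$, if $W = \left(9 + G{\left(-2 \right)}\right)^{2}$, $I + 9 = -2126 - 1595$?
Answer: $i \sqrt{3561} \approx 59.674 i$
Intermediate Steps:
$I = -3730$ ($I = -9 - 3721 = -3730$)
$W = 169$ ($W = \left(9 + 4\right)^{2} = 13^{2} = 169$)
$\sqrt{W + I} = \sqrt{169 - 3730} = \sqrt{-3561} = i \sqrt{3561}$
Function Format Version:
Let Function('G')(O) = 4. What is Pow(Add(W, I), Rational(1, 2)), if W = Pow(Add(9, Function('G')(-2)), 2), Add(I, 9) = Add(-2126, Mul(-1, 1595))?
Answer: Mul(I, Pow(3561, Rational(1, 2))) ≈ Mul(59.674, I)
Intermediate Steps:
I = -3730 (I = Add(-9, Add(-2126, Mul(-1, 1595))) = Add(-9, Add(-2126, -1595)) = Add(-9, -3721) = -3730)
W = 169 (W = Pow(Add(9, 4), 2) = Pow(13, 2) = 169)
Pow(Add(W, I), Rational(1, 2)) = Pow(Add(169, -3730), Rational(1, 2)) = Pow(-3561, Rational(1, 2)) = Mul(I, Pow(3561, Rational(1, 2)))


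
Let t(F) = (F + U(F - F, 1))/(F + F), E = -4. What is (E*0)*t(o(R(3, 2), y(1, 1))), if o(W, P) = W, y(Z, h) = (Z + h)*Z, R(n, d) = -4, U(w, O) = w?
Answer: 0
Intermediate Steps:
y(Z, h) = Z*(Z + h)
t(F) = ½ (t(F) = (F + (F - F))/(F + F) = (F + 0)/((2*F)) = F*(1/(2*F)) = ½)
(E*0)*t(o(R(3, 2), y(1, 1))) = -4*0*(½) = 0*(½) = 0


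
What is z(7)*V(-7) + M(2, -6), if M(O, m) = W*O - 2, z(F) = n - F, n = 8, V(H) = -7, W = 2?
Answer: -5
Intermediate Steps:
z(F) = 8 - F
M(O, m) = -2 + 2*O (M(O, m) = 2*O - 2 = -2 + 2*O)
z(7)*V(-7) + M(2, -6) = (8 - 1*7)*(-7) + (-2 + 2*2) = (8 - 7)*(-7) + (-2 + 4) = 1*(-7) + 2 = -7 + 2 = -5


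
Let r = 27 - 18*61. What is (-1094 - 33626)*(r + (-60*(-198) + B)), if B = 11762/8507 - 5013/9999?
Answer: -3547244568622720/9451277 ≈ -3.7532e+8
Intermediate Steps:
r = -1071 (r = 27 - 1098 = -1071)
B = 8329183/9451277 (B = 11762*(1/8507) - 5013*1/9999 = 11762/8507 - 557/1111 = 8329183/9451277 ≈ 0.88128)
(-1094 - 33626)*(r + (-60*(-198) + B)) = (-1094 - 33626)*(-1071 + (-60*(-198) + 8329183/9451277)) = -34720*(-1071 + (11880 + 8329183/9451277)) = -34720*(-1071 + 112289499943/9451277) = -34720*102167182276/9451277 = -3547244568622720/9451277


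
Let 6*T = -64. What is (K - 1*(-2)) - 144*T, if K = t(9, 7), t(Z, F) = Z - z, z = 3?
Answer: 1544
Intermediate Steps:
T = -32/3 (T = (1/6)*(-64) = -32/3 ≈ -10.667)
t(Z, F) = -3 + Z (t(Z, F) = Z - 1*3 = Z - 3 = -3 + Z)
K = 6 (K = -3 + 9 = 6)
(K - 1*(-2)) - 144*T = (6 - 1*(-2)) - 144*(-32/3) = (6 + 2) + 1536 = 8 + 1536 = 1544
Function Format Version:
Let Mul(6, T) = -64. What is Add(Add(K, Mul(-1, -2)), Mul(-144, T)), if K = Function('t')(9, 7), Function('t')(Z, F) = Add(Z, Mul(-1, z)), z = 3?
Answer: 1544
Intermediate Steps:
T = Rational(-32, 3) (T = Mul(Rational(1, 6), -64) = Rational(-32, 3) ≈ -10.667)
Function('t')(Z, F) = Add(-3, Z) (Function('t')(Z, F) = Add(Z, Mul(-1, 3)) = Add(Z, -3) = Add(-3, Z))
K = 6 (K = Add(-3, 9) = 6)
Add(Add(K, Mul(-1, -2)), Mul(-144, T)) = Add(Add(6, Mul(-1, -2)), Mul(-144, Rational(-32, 3))) = Add(Add(6, 2), 1536) = Add(8, 1536) = 1544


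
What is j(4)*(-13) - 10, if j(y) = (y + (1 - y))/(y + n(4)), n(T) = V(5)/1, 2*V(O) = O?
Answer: -12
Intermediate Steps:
V(O) = O/2
n(T) = 5/2 (n(T) = ((½)*5)/1 = (5/2)*1 = 5/2)
j(y) = 1/(5/2 + y) (j(y) = (y + (1 - y))/(y + 5/2) = 1/(5/2 + y))
j(4)*(-13) - 10 = (2/(5 + 2*4))*(-13) - 10 = (2/(5 + 8))*(-13) - 10 = (2/13)*(-13) - 10 = -2 - 10 = -12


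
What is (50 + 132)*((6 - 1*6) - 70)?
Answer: -12740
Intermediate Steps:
(50 + 132)*((6 - 1*6) - 70) = 182*((6 - 6) - 70) = 182*(0 - 70) = 182*(-70) = -12740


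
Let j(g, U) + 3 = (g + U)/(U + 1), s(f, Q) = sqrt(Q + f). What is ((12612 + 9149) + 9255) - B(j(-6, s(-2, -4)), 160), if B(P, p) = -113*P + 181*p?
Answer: (-1039*I + 1830*sqrt(6))/(sqrt(6) - I) ≈ 1717.0 + 276.79*I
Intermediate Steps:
j(g, U) = -3 + (U + g)/(1 + U) (j(g, U) = -3 + (g + U)/(U + 1) = -3 + (U + g)/(1 + U))
((12612 + 9149) + 9255) - B(j(-6, s(-2, -4)), 160) = ((12612 + 9149) + 9255) - (-113*(-3 - 6 - 2*sqrt(-4 - 2))/(1 + sqrt(-4 - 2)) + 181*160) = (21761 + 9255) - (-113*(-3 - 6 - 2*I*sqrt(6))/(1 + sqrt(-6)) + 28960) = 31016 - (-113*(-3 - 6 - 2*I*sqrt(6))/(1 + I*sqrt(6)) + 28960) = 31016 - (-113*(-9 - 2*I*sqrt(6))/(1 + I*sqrt(6)) + 28960) = 31016 - (28960 - 113*(-9 - 2*I*sqrt(6))/(1 + I*sqrt(6))) = 31016 + (-28960 + 113*(-9 - 2*I*sqrt(6))/(1 + I*sqrt(6))) = 2056 + 113*(-9 - 2*I*sqrt(6))/(1 + I*sqrt(6))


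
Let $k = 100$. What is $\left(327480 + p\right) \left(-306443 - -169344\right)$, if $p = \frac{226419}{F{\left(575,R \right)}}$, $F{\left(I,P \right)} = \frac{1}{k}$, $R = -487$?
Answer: $-3149079028620$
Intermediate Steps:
$F{\left(I,P \right)} = \frac{1}{100}$
$p = 22641900$ ($p = 226419 \frac{1}{\frac{1}{100}} = 226419 \cdot 100 = 22641900$)
$\left(327480 + p\right) \left(-306443 - -169344\right) = \left(327480 + 22641900\right) \left(-306443 - -169344\right) = 22969380 \left(-306443 + 169344\right) = 22969380 \left(-137099\right) = -3149079028620$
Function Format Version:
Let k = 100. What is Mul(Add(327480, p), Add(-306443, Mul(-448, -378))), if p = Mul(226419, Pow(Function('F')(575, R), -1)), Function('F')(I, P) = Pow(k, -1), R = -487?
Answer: -3149079028620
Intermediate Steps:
Function('F')(I, P) = Rational(1, 100) (Function('F')(I, P) = Pow(100, -1) = Rational(1, 100))
p = 22641900 (p = Mul(226419, Pow(Rational(1, 100), -1)) = Mul(226419, 100) = 22641900)
Mul(Add(327480, p), Add(-306443, Mul(-448, -378))) = Mul(Add(327480, 22641900), Add(-306443, Mul(-448, -378))) = Mul(22969380, Add(-306443, 169344)) = Mul(22969380, -137099) = -3149079028620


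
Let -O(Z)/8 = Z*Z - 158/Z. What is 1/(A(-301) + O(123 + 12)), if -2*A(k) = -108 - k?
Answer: -270/39389527 ≈ -6.8546e-6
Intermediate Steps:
A(k) = 54 + k/2 (A(k) = -(-108 - k)/2 = 54 + k/2)
O(Z) = -8*Z² + 1264/Z (O(Z) = -8*(Z*Z - 158/Z) = -8*(Z² - 158/Z) = -8*Z² + 1264/Z)
1/(A(-301) + O(123 + 12)) = 1/((54 + (½)*(-301)) + 8*(158 - (123 + 12)³)/(123 + 12)) = 1/((54 - 301/2) + 8*(158 - 1*135³)/135) = 1/(-193/2 + 8*(1/135)*(158 - 1*2460375)) = 1/(-193/2 + 8*(1/135)*(158 - 2460375)) = 1/(-193/2 + 8*(1/135)*(-2460217)) = 1/(-193/2 - 19681736/135) = 1/(-39389527/270) = -270/39389527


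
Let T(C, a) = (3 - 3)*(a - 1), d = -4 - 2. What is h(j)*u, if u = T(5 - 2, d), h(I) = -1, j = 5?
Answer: 0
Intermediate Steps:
d = -6
T(C, a) = 0 (T(C, a) = 0*(-1 + a) = 0)
u = 0
h(j)*u = -1*0 = 0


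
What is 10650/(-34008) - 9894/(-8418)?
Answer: 6856207/7952204 ≈ 0.86218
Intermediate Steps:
10650/(-34008) - 9894/(-8418) = 10650*(-1/34008) - 9894*(-1/8418) = -1775/5668 + 1649/1403 = 6856207/7952204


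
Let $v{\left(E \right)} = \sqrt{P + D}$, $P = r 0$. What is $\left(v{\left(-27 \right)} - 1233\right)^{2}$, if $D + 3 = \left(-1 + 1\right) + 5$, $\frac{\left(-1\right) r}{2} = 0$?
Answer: $\left(1233 - \sqrt{2}\right)^{2} \approx 1.5168 \cdot 10^{6}$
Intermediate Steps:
$r = 0$ ($r = \left(-2\right) 0 = 0$)
$D = 2$ ($D = -3 + \left(\left(-1 + 1\right) + 5\right) = -3 + \left(0 + 5\right) = -3 + 5 = 2$)
$P = 0$ ($P = 0 \cdot 0 = 0$)
$v{\left(E \right)} = \sqrt{2}$ ($v{\left(E \right)} = \sqrt{0 + 2} = \sqrt{2}$)
$\left(v{\left(-27 \right)} - 1233\right)^{2} = \left(\sqrt{2} - 1233\right)^{2} = \left(-1233 + \sqrt{2}\right)^{2}$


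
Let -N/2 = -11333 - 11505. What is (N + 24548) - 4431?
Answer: 65793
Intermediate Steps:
N = 45676 (N = -2*(-11333 - 11505) = -2*(-22838) = 45676)
(N + 24548) - 4431 = (45676 + 24548) - 4431 = 70224 - 4431 = 65793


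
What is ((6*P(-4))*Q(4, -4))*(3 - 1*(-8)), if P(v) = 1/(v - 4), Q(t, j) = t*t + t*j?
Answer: 0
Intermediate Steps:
Q(t, j) = t² + j*t
P(v) = 1/(-4 + v)
((6*P(-4))*Q(4, -4))*(3 - 1*(-8)) = ((6/(-4 - 4))*(4*(-4 + 4)))*(3 - 1*(-8)) = ((6/(-8))*(4*0))*(3 + 8) = ((6*(-⅛))*0)*11 = -¾*0*11 = 0*11 = 0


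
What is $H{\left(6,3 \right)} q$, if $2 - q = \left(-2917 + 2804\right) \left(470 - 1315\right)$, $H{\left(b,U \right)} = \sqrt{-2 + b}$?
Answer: $-190966$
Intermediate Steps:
$q = -95483$ ($q = 2 - \left(-2917 + 2804\right) \left(470 - 1315\right) = 2 - \left(-113\right) \left(-845\right) = 2 - 95485 = -95483$)
$H{\left(6,3 \right)} q = \sqrt{-2 + 6} \left(-95483\right) = \sqrt{4} \left(-95483\right) = 2 \left(-95483\right) = -190966$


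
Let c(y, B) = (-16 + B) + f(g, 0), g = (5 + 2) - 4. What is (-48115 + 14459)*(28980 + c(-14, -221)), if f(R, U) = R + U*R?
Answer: -967475376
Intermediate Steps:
g = 3 (g = 7 - 4 = 3)
f(R, U) = R + R*U
c(y, B) = -13 + B (c(y, B) = (-16 + B) + 3*(1 + 0) = (-16 + B) + 3*1 = (-16 + B) + 3 = -13 + B)
(-48115 + 14459)*(28980 + c(-14, -221)) = (-48115 + 14459)*(28980 + (-13 - 221)) = -33656*(28980 - 234) = -33656*28746 = -967475376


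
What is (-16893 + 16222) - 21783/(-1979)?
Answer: -1306126/1979 ≈ -659.99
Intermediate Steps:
(-16893 + 16222) - 21783/(-1979) = -671 - 21783*(-1/1979) = -671 + 21783/1979 = -1306126/1979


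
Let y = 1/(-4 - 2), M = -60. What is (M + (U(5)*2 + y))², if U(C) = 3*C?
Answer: 32761/36 ≈ 910.03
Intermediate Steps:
y = -⅙ (y = 1/(-6) = -⅙ ≈ -0.16667)
(M + (U(5)*2 + y))² = (-60 + ((3*5)*2 - ⅙))² = (-60 + (15*2 - ⅙))² = (-60 + (30 - ⅙))² = (-60 + 179/6)² = (-181/6)² = 32761/36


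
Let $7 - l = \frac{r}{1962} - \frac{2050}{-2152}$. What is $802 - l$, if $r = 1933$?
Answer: $\frac{841212499}{1055556} \approx 796.94$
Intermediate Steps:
$l = \frac{5343413}{1055556}$ ($l = 7 - \left(\frac{1933}{1962} - \frac{2050}{-2152}\right) = 7 - \left(1933 \cdot \frac{1}{1962} - - \frac{1025}{1076}\right) = 7 - \left(\frac{1933}{1962} + \frac{1025}{1076}\right) = 7 - \frac{2045479}{1055556} = \frac{5343413}{1055556} \approx 5.0622$)
$802 - l = 802 - \frac{5343413}{1055556} = \frac{841212499}{1055556}$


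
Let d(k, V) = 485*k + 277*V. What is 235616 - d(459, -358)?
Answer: 112167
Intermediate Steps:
d(k, V) = 277*V + 485*k
235616 - d(459, -358) = 235616 - (277*(-358) + 485*459) = 235616 - (-99166 + 222615) = 235616 - 1*123449 = 235616 - 123449 = 112167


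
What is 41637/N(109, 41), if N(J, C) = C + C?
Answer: 41637/82 ≈ 507.77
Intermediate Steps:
N(J, C) = 2*C
41637/N(109, 41) = 41637/((2*41)) = 41637/82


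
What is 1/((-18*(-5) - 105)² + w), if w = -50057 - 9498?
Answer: -1/59330 ≈ -1.6855e-5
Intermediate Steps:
w = -59555
1/((-18*(-5) - 105)² + w) = 1/((-18*(-5) - 105)² - 59555) = 1/((90 - 105)² - 59555) = 1/((-15)² - 59555) = 1/(225 - 59555) = 1/(-59330) = -1/59330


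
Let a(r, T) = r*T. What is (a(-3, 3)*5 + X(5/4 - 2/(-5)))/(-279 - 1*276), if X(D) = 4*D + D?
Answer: 49/740 ≈ 0.066216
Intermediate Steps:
X(D) = 5*D
a(r, T) = T*r
(a(-3, 3)*5 + X(5/4 - 2/(-5)))/(-279 - 1*276) = ((3*(-3))*5 + 5*(5/4 - 2/(-5)))/(-279 - 1*276) = (-9*5 + 5*(5*(¼) - 2*(-⅕)))/(-279 - 276) = (-45 + 5*(5/4 + ⅖))/(-555) = (-45 + 5*(33/20))*(-1/555) = (-45 + 33/4)*(-1/555) = -147/4*(-1/555) = 49/740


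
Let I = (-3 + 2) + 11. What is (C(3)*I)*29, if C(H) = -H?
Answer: -870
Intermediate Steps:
I = 10 (I = -1 + 11 = 10)
(C(3)*I)*29 = (-1*3*10)*29 = -3*10*29 = -30*29 = -870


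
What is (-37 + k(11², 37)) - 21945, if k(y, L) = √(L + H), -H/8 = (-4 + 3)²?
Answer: -21982 + √29 ≈ -21977.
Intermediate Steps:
H = -8 (H = -8*(-4 + 3)² = -8*(-1)² = -8*1 = -8)
k(y, L) = √(-8 + L) (k(y, L) = √(L - 8) = √(-8 + L))
(-37 + k(11², 37)) - 21945 = (-37 + √(-8 + 37)) - 21945 = (-37 + √29) - 21945 = -21982 + √29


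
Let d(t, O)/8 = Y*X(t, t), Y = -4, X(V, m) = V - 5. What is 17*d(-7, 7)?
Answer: 6528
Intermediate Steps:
X(V, m) = -5 + V
d(t, O) = 160 - 32*t (d(t, O) = 8*(-4*(-5 + t)) = 8*(20 - 4*t) = 160 - 32*t)
17*d(-7, 7) = 17*(160 - 32*(-7)) = 17*(160 + 224) = 17*384 = 6528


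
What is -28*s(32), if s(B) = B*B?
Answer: -28672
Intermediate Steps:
s(B) = B²
-28*s(32) = -28*32² = -28*1024 = -28672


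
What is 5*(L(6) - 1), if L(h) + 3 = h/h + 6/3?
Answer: -5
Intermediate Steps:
L(h) = 0 (L(h) = -3 + (h/h + 6/3) = -3 + (1 + 6*(⅓)) = -3 + (1 + 2) = -3 + 3 = 0)
5*(L(6) - 1) = 5*(0 - 1) = 5*(-1) = -5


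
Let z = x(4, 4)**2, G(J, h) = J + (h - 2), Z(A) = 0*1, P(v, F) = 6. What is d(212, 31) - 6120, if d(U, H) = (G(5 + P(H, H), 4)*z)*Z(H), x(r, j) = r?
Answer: -6120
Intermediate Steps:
Z(A) = 0
G(J, h) = -2 + J + h (G(J, h) = J + (-2 + h) = -2 + J + h)
z = 16 (z = 4**2 = 16)
d(U, H) = 0 (d(U, H) = ((-2 + (5 + 6) + 4)*16)*0 = ((-2 + 11 + 4)*16)*0 = (13*16)*0 = 208*0 = 0)
d(212, 31) - 6120 = 0 - 6120 = -6120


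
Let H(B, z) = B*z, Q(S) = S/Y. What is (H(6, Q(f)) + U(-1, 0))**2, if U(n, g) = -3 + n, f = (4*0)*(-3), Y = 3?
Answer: 16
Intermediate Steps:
f = 0 (f = 0*(-3) = 0)
Q(S) = S/3
(H(6, Q(f)) + U(-1, 0))**2 = (6*((1/3)*0) + (-3 - 1))**2 = (6*0 - 4)**2 = (0 - 4)**2 = (-4)**2 = 16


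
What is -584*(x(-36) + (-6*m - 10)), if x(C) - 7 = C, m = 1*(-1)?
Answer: 19272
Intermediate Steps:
m = -1
x(C) = 7 + C
-584*(x(-36) + (-6*m - 10)) = -584*((7 - 36) + (-6*(-1) - 10)) = -584*(-29 + (6 - 10)) = -584*(-29 - 4) = -584*(-33) = 19272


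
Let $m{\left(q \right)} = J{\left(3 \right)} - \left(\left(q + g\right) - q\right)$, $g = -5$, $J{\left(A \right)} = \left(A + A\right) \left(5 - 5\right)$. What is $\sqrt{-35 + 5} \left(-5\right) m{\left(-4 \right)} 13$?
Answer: $- 325 i \sqrt{30} \approx - 1780.1 i$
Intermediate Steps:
$J{\left(A \right)} = 0$ ($J{\left(A \right)} = 2 A \left(5 - 5\right) = 2 A 0 = 0$)
$m{\left(q \right)} = 5$ ($m{\left(q \right)} = 0 - \left(\left(q - 5\right) - q\right) = 0 - \left(\left(-5 + q\right) - q\right) = 0 - -5 = 0 + 5 = 5$)
$\sqrt{-35 + 5} \left(-5\right) m{\left(-4 \right)} 13 = \sqrt{-35 + 5} \left(-5\right) 5 \cdot 13 = \sqrt{-30} \left(-5\right) 65 = i \sqrt{30} \left(-5\right) 65 = - 5 i \sqrt{30} \cdot 65 = - 325 i \sqrt{30}$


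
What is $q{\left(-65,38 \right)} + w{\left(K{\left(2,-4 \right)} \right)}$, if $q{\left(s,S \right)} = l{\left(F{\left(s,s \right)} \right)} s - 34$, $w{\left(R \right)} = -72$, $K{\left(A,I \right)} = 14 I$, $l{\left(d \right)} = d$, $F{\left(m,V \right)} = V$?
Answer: $4119$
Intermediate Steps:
$q{\left(s,S \right)} = -34 + s^{2}$ ($q{\left(s,S \right)} = s s - 34 = s^{2} - 34 = -34 + s^{2}$)
$q{\left(-65,38 \right)} + w{\left(K{\left(2,-4 \right)} \right)} = \left(-34 + \left(-65\right)^{2}\right) - 72 = \left(-34 + 4225\right) - 72 = 4191 - 72 = 4119$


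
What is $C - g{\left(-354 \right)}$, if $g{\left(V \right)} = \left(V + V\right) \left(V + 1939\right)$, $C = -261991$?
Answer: $860189$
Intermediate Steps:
$g{\left(V \right)} = 2 V \left(1939 + V\right)$
$C - g{\left(-354 \right)} = -261991 - 2 \left(-354\right) \left(1939 - 354\right) = -261991 - 2 \left(-354\right) 1585 = -261991 - -1122180 = -261991 + 1122180 = 860189$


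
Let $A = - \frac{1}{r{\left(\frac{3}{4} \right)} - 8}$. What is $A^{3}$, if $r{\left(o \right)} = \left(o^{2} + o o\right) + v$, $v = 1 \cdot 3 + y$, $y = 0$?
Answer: $\frac{512}{29791} \approx 0.017186$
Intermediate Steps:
$v = 3$ ($v = 1 \cdot 3 + 0 = 3 + 0 = 3$)
$r{\left(o \right)} = 3 + 2 o^{2}$ ($r{\left(o \right)} = \left(o^{2} + o o\right) + 3 = \left(o^{2} + o^{2}\right) + 3 = 2 o^{2} + 3 = 3 + 2 o^{2}$)
$A = \frac{8}{31}$ ($A = - \frac{1}{\left(3 + 2 \left(\frac{3}{4}\right)^{2}\right) - 8} = - \frac{1}{\left(3 + 2 \cdot \frac{9}{16}\right) - 8} = - \frac{1}{\left(3 + \frac{9}{8}\right) - 8} = - \frac{1}{\frac{33}{8} - 8} = - \frac{1}{- \frac{31}{8}} = \left(-1\right) \left(- \frac{8}{31}\right) = \frac{8}{31} \approx 0.25806$)
$A^{3} = \left(\frac{8}{31}\right)^{3} = \frac{512}{29791}$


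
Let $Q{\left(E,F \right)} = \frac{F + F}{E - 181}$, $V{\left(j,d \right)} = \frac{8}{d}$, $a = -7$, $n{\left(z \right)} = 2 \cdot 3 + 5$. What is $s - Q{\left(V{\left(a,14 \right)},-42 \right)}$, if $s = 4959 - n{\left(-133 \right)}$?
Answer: $\frac{2082912}{421} \approx 4947.5$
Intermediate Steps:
$n{\left(z \right)} = 11$ ($n{\left(z \right)} = 6 + 5 = 11$)
$s = 4948$ ($s = 4959 - 11 = 4948$)
$Q{\left(E,F \right)} = \frac{2 F}{-181 + E}$
$s - Q{\left(V{\left(a,14 \right)},-42 \right)} = 4948 - 2 \left(-42\right) \frac{1}{-181 + \frac{8}{14}} = 4948 - 2 \left(-42\right) \frac{1}{-181 + 8 \cdot \frac{1}{14}} = 4948 - 2 \left(-42\right) \frac{1}{-181 + \frac{4}{7}} = 4948 - 2 \left(-42\right) \frac{1}{- \frac{1263}{7}} = 4948 - 2 \left(-42\right) \left(- \frac{7}{1263}\right) = 4948 - \frac{196}{421} = \frac{2082912}{421}$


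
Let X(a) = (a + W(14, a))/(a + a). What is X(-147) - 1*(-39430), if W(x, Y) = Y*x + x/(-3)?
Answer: 4969127/126 ≈ 39438.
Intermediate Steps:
W(x, Y) = -x/3 + Y*x (W(x, Y) = Y*x + x*(-⅓) = Y*x - x/3 = -x/3 + Y*x)
X(a) = (-14/3 + 15*a)/(2*a) (X(a) = (a + 14*(-⅓ + a))/(a + a) = (a + (-14/3 + 14*a))/((2*a)) = (-14/3 + 15*a)*(1/(2*a)) = (-14/3 + 15*a)/(2*a))
X(-147) - 1*(-39430) = (⅙)*(-14 + 45*(-147))/(-147) - 1*(-39430) = (⅙)*(-1/147)*(-14 - 6615) + 39430 = (⅙)*(-1/147)*(-6629) + 39430 = 947/126 + 39430 = 4969127/126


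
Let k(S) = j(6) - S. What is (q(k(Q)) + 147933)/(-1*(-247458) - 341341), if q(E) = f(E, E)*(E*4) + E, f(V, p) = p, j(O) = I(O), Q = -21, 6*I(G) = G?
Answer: -149891/93883 ≈ -1.5966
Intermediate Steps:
I(G) = G/6
j(O) = O/6
k(S) = 1 - S (k(S) = (1/6)*6 - S = 1 - S)
q(E) = E + 4*E**2 (q(E) = E*(E*4) + E = E*(4*E) + E = 4*E**2 + E = E + 4*E**2)
(q(k(Q)) + 147933)/(-1*(-247458) - 341341) = ((1 - 1*(-21))*(1 + 4*(1 - 1*(-21))) + 147933)/(-1*(-247458) - 341341) = ((1 + 21)*(1 + 4*(1 + 21)) + 147933)/(247458 - 341341) = (22*(1 + 4*22) + 147933)/(-93883) = (22*(1 + 88) + 147933)*(-1/93883) = (22*89 + 147933)*(-1/93883) = (1958 + 147933)*(-1/93883) = 149891*(-1/93883) = -149891/93883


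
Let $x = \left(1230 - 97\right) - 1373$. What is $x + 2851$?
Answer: $2611$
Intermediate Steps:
$x = -240$ ($x = 1133 - 1373 = -240$)
$x + 2851 = -240 + 2851 = 2611$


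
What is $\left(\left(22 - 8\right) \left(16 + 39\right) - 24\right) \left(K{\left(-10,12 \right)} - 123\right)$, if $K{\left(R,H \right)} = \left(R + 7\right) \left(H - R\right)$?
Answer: $-140994$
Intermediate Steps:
$K{\left(R,H \right)} = \left(7 + R\right) \left(H - R\right)$
$\left(\left(22 - 8\right) \left(16 + 39\right) - 24\right) \left(K{\left(-10,12 \right)} - 123\right) = \left(\left(22 - 8\right) \left(16 + 39\right) - 24\right) \left(\left(- \left(-10\right)^{2} - -70 + 7 \cdot 12 + 12 \left(-10\right)\right) - 123\right) = \left(14 \cdot 55 - 24\right) \left(\left(\left(-1\right) 100 + 70 + 84 - 120\right) - 123\right) = \left(770 - 24\right) \left(\left(-100 + 70 + 84 - 120\right) - 123\right) = 746 \left(-66 - 123\right) = 746 \left(-189\right) = -140994$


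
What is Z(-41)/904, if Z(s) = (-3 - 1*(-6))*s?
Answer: -123/904 ≈ -0.13606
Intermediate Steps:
Z(s) = 3*s (Z(s) = (-3 + 6)*s = 3*s)
Z(-41)/904 = (3*(-41))/904 = -123*1/904 = -123/904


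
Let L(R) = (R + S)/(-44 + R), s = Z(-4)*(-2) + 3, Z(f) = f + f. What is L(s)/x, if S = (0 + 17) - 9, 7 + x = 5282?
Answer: -27/131875 ≈ -0.00020474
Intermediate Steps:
x = 5275 (x = -7 + 5282 = 5275)
Z(f) = 2*f
s = 19 (s = (2*(-4))*(-2) + 3 = -8*(-2) + 3 = 16 + 3 = 19)
S = 8 (S = 17 - 9 = 8)
L(R) = (8 + R)/(-44 + R) (L(R) = (R + 8)/(-44 + R) = (8 + R)/(-44 + R))
L(s)/x = ((8 + 19)/(-44 + 19))/5275 = (27/(-25))*(1/5275) = -1/25*27*(1/5275) = -27/25*1/5275 = -27/131875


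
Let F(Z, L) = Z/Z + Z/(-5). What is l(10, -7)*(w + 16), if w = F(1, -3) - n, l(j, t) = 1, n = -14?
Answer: 154/5 ≈ 30.800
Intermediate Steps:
F(Z, L) = 1 - Z/5 (F(Z, L) = 1 + Z*(-⅕) = 1 - Z/5)
w = 74/5 (w = (1 - ⅕*1) - 1*(-14) = (1 - ⅕) + 14 = ⅘ + 14 = 74/5 ≈ 14.800)
l(10, -7)*(w + 16) = 1*(74/5 + 16) = 1*(154/5) = 154/5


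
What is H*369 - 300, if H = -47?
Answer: -17643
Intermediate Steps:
H*369 - 300 = -47*369 - 300 = -17343 - 300 = -17643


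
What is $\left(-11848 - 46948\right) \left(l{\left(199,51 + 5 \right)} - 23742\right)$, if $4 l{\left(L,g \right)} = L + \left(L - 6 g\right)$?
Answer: $1395023294$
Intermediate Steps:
$l{\left(L,g \right)} = \frac{L}{2} - \frac{3 g}{2}$ ($l{\left(L,g \right)} = \frac{L + \left(L - 6 g\right)}{4} = \frac{- 6 g + 2 L}{4} = \frac{L}{2} - \frac{3 g}{2}$)
$\left(-11848 - 46948\right) \left(l{\left(199,51 + 5 \right)} - 23742\right) = \left(-11848 - 46948\right) \left(\left(\frac{1}{2} \cdot 199 - \frac{3 \left(51 + 5\right)}{2}\right) - 23742\right) = - 58796 \left(\left(\frac{199}{2} - 84\right) - 23742\right) = - 58796 \left(\frac{31}{2} - 23742\right) = \left(-58796\right) \left(- \frac{47453}{2}\right) = 1395023294$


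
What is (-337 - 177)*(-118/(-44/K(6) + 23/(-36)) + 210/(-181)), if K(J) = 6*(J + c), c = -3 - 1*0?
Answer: -127742364/6697 ≈ -19075.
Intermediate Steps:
c = -3 (c = -3 + 0 = -3)
K(J) = -18 + 6*J (K(J) = 6*(J - 3) = 6*(-3 + J) = -18 + 6*J)
(-337 - 177)*(-118/(-44/K(6) + 23/(-36)) + 210/(-181)) = (-337 - 177)*(-118/(-44/(-18 + 6*6) + 23/(-36)) + 210/(-181)) = -514*(-118/(-44/(-18 + 36) + 23*(-1/36)) + 210*(-1/181)) = -514*(-118/(-44/18 - 23/36) - 210/181) = -514*(-118/(-44*1/18 - 23/36) - 210/181) = -514*(-118/(-22/9 - 23/36) - 210/181) = -514*(-118/(-37/12) - 210/181) = -514*(-118*(-12/37) - 210/181) = -514*(1416/37 - 210/181) = -514*248526/6697 = -127742364/6697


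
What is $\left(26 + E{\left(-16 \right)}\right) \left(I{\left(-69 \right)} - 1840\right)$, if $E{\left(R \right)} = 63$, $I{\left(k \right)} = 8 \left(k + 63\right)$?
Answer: $-168032$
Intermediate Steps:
$I{\left(k \right)} = 504 + 8 k$ ($I{\left(k \right)} = 8 \left(63 + k\right) = 504 + 8 k$)
$\left(26 + E{\left(-16 \right)}\right) \left(I{\left(-69 \right)} - 1840\right) = \left(26 + 63\right) \left(\left(504 + 8 \left(-69\right)\right) - 1840\right) = 89 \left(\left(504 - 552\right) - 1840\right) = 89 \left(-48 - 1840\right) = 89 \left(-1888\right) = -168032$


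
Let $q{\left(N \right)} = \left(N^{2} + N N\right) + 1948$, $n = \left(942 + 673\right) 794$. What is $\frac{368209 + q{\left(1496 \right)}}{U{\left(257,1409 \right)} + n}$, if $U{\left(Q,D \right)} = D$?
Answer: $\frac{4846189}{1283719} \approx 3.7751$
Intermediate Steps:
$n = 1282310$ ($n = 1615 \cdot 794 = 1282310$)
$q{\left(N \right)} = 1948 + 2 N^{2}$ ($q{\left(N \right)} = \left(N^{2} + N^{2}\right) + 1948 = 2 N^{2} + 1948 = 1948 + 2 N^{2}$)
$\frac{368209 + q{\left(1496 \right)}}{U{\left(257,1409 \right)} + n} = \frac{368209 + \left(1948 + 2 \cdot 1496^{2}\right)}{1409 + 1282310} = \frac{368209 + \left(1948 + 2 \cdot 2238016\right)}{1283719} = \left(368209 + \left(1948 + 4476032\right)\right) \frac{1}{1283719} = \left(368209 + 4477980\right) \frac{1}{1283719} = 4846189 \cdot \frac{1}{1283719} = \frac{4846189}{1283719}$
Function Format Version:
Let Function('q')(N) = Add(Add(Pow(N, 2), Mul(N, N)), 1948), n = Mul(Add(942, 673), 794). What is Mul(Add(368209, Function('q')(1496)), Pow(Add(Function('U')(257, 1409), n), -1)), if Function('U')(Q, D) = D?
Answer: Rational(4846189, 1283719) ≈ 3.7751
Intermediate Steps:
n = 1282310 (n = Mul(1615, 794) = 1282310)
Function('q')(N) = Add(1948, Mul(2, Pow(N, 2))) (Function('q')(N) = Add(Add(Pow(N, 2), Pow(N, 2)), 1948) = Add(Mul(2, Pow(N, 2)), 1948) = Add(1948, Mul(2, Pow(N, 2))))
Mul(Add(368209, Function('q')(1496)), Pow(Add(Function('U')(257, 1409), n), -1)) = Mul(Add(368209, Add(1948, Mul(2, Pow(1496, 2)))), Pow(Add(1409, 1282310), -1)) = Mul(Add(368209, Add(1948, Mul(2, 2238016))), Pow(1283719, -1)) = Mul(Add(368209, Add(1948, 4476032)), Rational(1, 1283719)) = Mul(Add(368209, 4477980), Rational(1, 1283719)) = Mul(4846189, Rational(1, 1283719)) = Rational(4846189, 1283719)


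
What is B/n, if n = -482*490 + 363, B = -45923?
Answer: 45923/235817 ≈ 0.19474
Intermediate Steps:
n = -235817 (n = -236180 + 363 = -235817)
B/n = -45923/(-235817) = -45923*(-1/235817) = 45923/235817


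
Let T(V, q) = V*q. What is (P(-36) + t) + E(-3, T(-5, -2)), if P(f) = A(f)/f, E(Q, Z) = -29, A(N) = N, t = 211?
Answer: 183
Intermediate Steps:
P(f) = 1 (P(f) = f/f = 1)
(P(-36) + t) + E(-3, T(-5, -2)) = (1 + 211) - 29 = 212 - 29 = 183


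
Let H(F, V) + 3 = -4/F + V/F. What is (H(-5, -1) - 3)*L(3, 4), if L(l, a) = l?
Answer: -15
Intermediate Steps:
H(F, V) = -3 - 4/F + V/F (H(F, V) = -3 + (-4/F + V/F) = -3 - 4/F + V/F)
(H(-5, -1) - 3)*L(3, 4) = ((-4 - 1 - 3*(-5))/(-5) - 3)*3 = (-(-4 - 1 + 15)/5 - 3)*3 = (-⅕*10 - 3)*3 = (-2 - 3)*3 = -5*3 = -15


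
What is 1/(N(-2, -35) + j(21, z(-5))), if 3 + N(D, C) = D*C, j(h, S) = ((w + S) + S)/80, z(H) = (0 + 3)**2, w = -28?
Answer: 8/535 ≈ 0.014953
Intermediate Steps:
z(H) = 9 (z(H) = 3**2 = 9)
j(h, S) = -7/20 + S/40 (j(h, S) = ((-28 + S) + S)/80 = (-28 + 2*S)*(1/80) = -7/20 + S/40)
N(D, C) = -3 + C*D (N(D, C) = -3 + D*C = -3 + C*D)
1/(N(-2, -35) + j(21, z(-5))) = 1/((-3 - 35*(-2)) + (-7/20 + (1/40)*9)) = 1/((-3 + 70) + (-7/20 + 9/40)) = 1/(67 - 1/8) = 1/(535/8) = 8/535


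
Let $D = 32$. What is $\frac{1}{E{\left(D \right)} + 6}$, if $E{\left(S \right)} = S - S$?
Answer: $\frac{1}{6} \approx 0.16667$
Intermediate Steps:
$E{\left(S \right)} = 0$
$\frac{1}{E{\left(D \right)} + 6} = \frac{1}{0 + 6} = \frac{1}{6}$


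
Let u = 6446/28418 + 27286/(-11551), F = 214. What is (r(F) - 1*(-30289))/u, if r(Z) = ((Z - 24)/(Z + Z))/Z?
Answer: -75888218028366367/5350161984732 ≈ -14184.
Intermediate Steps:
r(Z) = (-24 + Z)/(2*Z²) (r(Z) = ((-24 + Z)/((2*Z)))/Z = ((-24 + Z)*(1/(2*Z)))/Z = ((-24 + Z)/(2*Z))/Z = (-24 + Z)/(2*Z²))
u = -350477901/164128159 (u = 6446*(1/28418) + 27286*(-1/11551) = 3223/14209 - 27286/11551 = -350477901/164128159 ≈ -2.1354)
(r(F) - 1*(-30289))/u = ((½)*(-24 + 214)/214² - 1*(-30289))/(-350477901/164128159) = ((½)*(1/45796)*190 + 30289)*(-164128159/350477901) = (95/45796 + 30289)*(-164128159/350477901) = (1387115139/45796)*(-164128159/350477901) = -75888218028366367/5350161984732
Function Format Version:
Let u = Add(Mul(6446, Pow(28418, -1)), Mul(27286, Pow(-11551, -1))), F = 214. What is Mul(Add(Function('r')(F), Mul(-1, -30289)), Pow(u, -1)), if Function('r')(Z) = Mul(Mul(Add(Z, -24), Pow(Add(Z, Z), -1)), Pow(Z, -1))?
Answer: Rational(-75888218028366367, 5350161984732) ≈ -14184.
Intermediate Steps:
Function('r')(Z) = Mul(Rational(1, 2), Pow(Z, -2), Add(-24, Z)) (Function('r')(Z) = Mul(Mul(Add(-24, Z), Pow(Mul(2, Z), -1)), Pow(Z, -1)) = Mul(Mul(Add(-24, Z), Mul(Rational(1, 2), Pow(Z, -1))), Pow(Z, -1)) = Mul(Mul(Rational(1, 2), Pow(Z, -1), Add(-24, Z)), Pow(Z, -1)) = Mul(Rational(1, 2), Pow(Z, -2), Add(-24, Z)))
u = Rational(-350477901, 164128159) (u = Add(Mul(6446, Rational(1, 28418)), Mul(27286, Rational(-1, 11551))) = Add(Rational(3223, 14209), Rational(-27286, 11551)) = Rational(-350477901, 164128159) ≈ -2.1354)
Mul(Add(Function('r')(F), Mul(-1, -30289)), Pow(u, -1)) = Mul(Add(Mul(Rational(1, 2), Pow(214, -2), Add(-24, 214)), Mul(-1, -30289)), Pow(Rational(-350477901, 164128159), -1)) = Mul(Add(Mul(Rational(1, 2), Rational(1, 45796), 190), 30289), Rational(-164128159, 350477901)) = Mul(Add(Rational(95, 45796), 30289), Rational(-164128159, 350477901)) = Mul(Rational(1387115139, 45796), Rational(-164128159, 350477901)) = Rational(-75888218028366367, 5350161984732)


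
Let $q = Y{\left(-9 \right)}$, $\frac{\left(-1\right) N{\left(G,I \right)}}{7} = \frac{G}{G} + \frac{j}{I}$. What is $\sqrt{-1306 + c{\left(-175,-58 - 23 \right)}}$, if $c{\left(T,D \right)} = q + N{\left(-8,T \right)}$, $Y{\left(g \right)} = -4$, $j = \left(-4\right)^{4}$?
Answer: $\frac{i \sqrt{32669}}{5} \approx 36.149 i$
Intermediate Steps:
$j = 256$
$N{\left(G,I \right)} = -7 - \frac{1792}{I}$ ($N{\left(G,I \right)} = - 7 \left(\frac{G}{G} + \frac{256}{I}\right) = - 7 \left(1 + \frac{256}{I}\right) = -7 - \frac{1792}{I}$)
$q = -4$
$c{\left(T,D \right)} = -11 - \frac{1792}{T}$ ($c{\left(T,D \right)} = -4 - \left(7 + \frac{1792}{T}\right) = -11 - \frac{1792}{T}$)
$\sqrt{-1306 + c{\left(-175,-58 - 23 \right)}} = \sqrt{-1306 - \left(11 + \frac{1792}{-175}\right)} = \sqrt{-1306 - \frac{19}{25}} = \sqrt{- \frac{32669}{25}} = \frac{i \sqrt{32669}}{5}$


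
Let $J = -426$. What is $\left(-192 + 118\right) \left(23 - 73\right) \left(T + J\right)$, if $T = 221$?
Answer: $-758500$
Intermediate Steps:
$\left(-192 + 118\right) \left(23 - 73\right) \left(T + J\right) = \left(-192 + 118\right) \left(23 - 73\right) \left(221 - 426\right) = \left(-74\right) \left(-50\right) \left(-205\right) = 3700 \left(-205\right) = -758500$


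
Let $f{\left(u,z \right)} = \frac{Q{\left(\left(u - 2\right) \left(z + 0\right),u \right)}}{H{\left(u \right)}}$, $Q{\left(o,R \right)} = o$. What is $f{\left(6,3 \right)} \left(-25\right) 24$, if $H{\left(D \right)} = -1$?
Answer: $7200$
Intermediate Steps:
$f{\left(u,z \right)} = - z \left(-2 + u\right)$ ($f{\left(u,z \right)} = \frac{\left(u - 2\right) \left(z + 0\right)}{-1} = \left(-2 + u\right) z \left(-1\right) = z \left(-2 + u\right) \left(-1\right) = - z \left(-2 + u\right)$)
$f{\left(6,3 \right)} \left(-25\right) 24 = 3 \left(2 - 6\right) \left(-25\right) 24 = 3 \left(-4\right) \left(-25\right) 24 = \left(-12\right) \left(-25\right) 24 = 300 \cdot 24 = 7200$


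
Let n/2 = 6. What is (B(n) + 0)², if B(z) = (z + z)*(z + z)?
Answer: 331776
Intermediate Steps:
n = 12 (n = 2*6 = 12)
B(z) = 4*z² (B(z) = (2*z)*(2*z) = 4*z²)
(B(n) + 0)² = (4*12² + 0)² = (4*144 + 0)² = (576 + 0)² = 576² = 331776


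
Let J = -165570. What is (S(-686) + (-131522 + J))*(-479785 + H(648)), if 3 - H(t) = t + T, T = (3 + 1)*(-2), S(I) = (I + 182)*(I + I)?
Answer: -189476515112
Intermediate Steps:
S(I) = 2*I*(182 + I) (S(I) = (182 + I)*(2*I) = 2*I*(182 + I))
T = -8 (T = 4*(-2) = -8)
H(t) = 11 - t (H(t) = 3 - (t - 8) = 3 - (-8 + t) = 3 + (8 - t) = 11 - t)
(S(-686) + (-131522 + J))*(-479785 + H(648)) = (2*(-686)*(182 - 686) + (-131522 - 165570))*(-479785 + (11 - 1*648)) = (2*(-686)*(-504) - 297092)*(-479785 + (11 - 648)) = (691488 - 297092)*(-479785 - 637) = 394396*(-480422) = -189476515112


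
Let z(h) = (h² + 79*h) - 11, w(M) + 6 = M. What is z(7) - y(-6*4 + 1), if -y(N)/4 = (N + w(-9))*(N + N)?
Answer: 7583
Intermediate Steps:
w(M) = -6 + M
y(N) = -8*N*(-15 + N) (y(N) = -4*(N + (-6 - 9))*(N + N) = -4*(N - 15)*2*N = -4*(-15 + N)*2*N = -8*N*(-15 + N))
z(h) = -11 + h² + 79*h
z(7) - y(-6*4 + 1) = (-11 + 7² + 79*7) - 8*(-6*4 + 1)*(15 - (-6*4 + 1)) = (-11 + 49 + 553) - 8*(-24 + 1)*(15 - (-24 + 1)) = 591 - 8*(-23)*(15 - 1*(-23)) = 591 - 8*(-23)*(15 + 23) = 591 - 8*(-23)*38 = 591 - 1*(-6992) = 591 + 6992 = 7583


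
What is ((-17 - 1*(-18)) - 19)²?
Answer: 324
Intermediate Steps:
((-17 - 1*(-18)) - 19)² = ((-17 + 18) - 19)² = (1 - 19)² = (-18)² = 324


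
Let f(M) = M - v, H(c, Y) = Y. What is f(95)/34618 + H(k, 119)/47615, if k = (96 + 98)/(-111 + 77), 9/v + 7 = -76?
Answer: 358897398/68405946905 ≈ 0.0052466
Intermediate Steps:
v = -9/83 (v = 9/(-7 - 76) = 9/(-83) = 9*(-1/83) = -9/83 ≈ -0.10843)
k = -97/17 (k = 194/(-34) = 194*(-1/34) = -97/17 ≈ -5.7059)
f(M) = 9/83 + M (f(M) = M - 1*(-9/83) = M + 9/83 = 9/83 + M)
f(95)/34618 + H(k, 119)/47615 = (9/83 + 95)/34618 + 119/47615 = (7894/83)*(1/34618) + 119*(1/47615) = 3947/1436647 + 119/47615 = 358897398/68405946905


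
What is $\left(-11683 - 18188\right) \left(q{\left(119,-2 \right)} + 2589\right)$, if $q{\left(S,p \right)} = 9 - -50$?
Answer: $-79098408$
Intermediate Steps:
$q{\left(S,p \right)} = 59$ ($q{\left(S,p \right)} = 9 + 50 = 59$)
$\left(-11683 - 18188\right) \left(q{\left(119,-2 \right)} + 2589\right) = \left(-11683 - 18188\right) \left(59 + 2589\right) = \left(-29871\right) 2648 = -79098408$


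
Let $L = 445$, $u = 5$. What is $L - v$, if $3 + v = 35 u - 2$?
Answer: $275$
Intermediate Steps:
$v = 170$ ($v = -3 + \left(35 \cdot 5 - 2\right) = -3 + \left(175 - 2\right) = -3 + 173 = 170$)
$L - v = 445 - 170 = 275$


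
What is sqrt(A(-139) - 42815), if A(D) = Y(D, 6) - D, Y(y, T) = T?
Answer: I*sqrt(42670) ≈ 206.57*I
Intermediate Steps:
A(D) = 6 - D
sqrt(A(-139) - 42815) = sqrt((6 - 1*(-139)) - 42815) = sqrt((6 + 139) - 42815) = sqrt(145 - 42815) = sqrt(-42670) = I*sqrt(42670)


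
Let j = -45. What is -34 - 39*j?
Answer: 1721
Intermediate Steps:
-34 - 39*j = -34 - 39*(-45) = -34 + 1755 = 1721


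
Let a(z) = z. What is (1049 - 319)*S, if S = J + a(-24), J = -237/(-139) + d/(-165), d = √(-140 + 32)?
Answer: -2262270/139 - 292*I*√3/11 ≈ -16275.0 - 45.978*I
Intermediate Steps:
d = 6*I*√3 (d = √(-108) = 6*I*√3 ≈ 10.392*I)
J = 237/139 - 2*I*√3/55 (J = -237/(-139) + (6*I*√3)/(-165) = -237*(-1/139) + (6*I*√3)*(-1/165) = 237/139 - 2*I*√3/55 ≈ 1.705 - 0.062984*I)
S = -3099/139 - 2*I*√3/55 (S = (237/139 - 2*I*√3/55) - 24 = -3099/139 - 2*I*√3/55 ≈ -22.295 - 0.062984*I)
(1049 - 319)*S = (1049 - 319)*(-3099/139 - 2*I*√3/55) = 730*(-3099/139 - 2*I*√3/55) = -2262270/139 - 292*I*√3/11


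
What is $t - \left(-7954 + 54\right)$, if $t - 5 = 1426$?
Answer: $9331$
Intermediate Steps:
$t = 1431$ ($t = 5 + 1426 = 1431$)
$t - \left(-7954 + 54\right) = 1431 - \left(-7954 + 54\right) = 1431 - -7900 = 1431 + 7900 = 9331$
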